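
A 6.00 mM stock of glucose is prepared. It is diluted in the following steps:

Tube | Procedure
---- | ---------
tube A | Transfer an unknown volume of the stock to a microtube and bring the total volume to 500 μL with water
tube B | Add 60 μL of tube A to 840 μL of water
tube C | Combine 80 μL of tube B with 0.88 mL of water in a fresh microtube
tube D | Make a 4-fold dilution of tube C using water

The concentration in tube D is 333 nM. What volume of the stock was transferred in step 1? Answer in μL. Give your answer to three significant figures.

Step 1: v brought to 500 μL → factor = 500 μL/v
Step 2: 60 μL + 840 μL = 900 μL total → factor 900/60 = 15
Step 3: 80 μL + 0.88 mL = 960 μL total → factor 960/80 = 12
Step 4: 4-fold → factor 4
Product of known-step factors = 720
Overall factor = 6.00 mM / (333 nM) = 18018
Step-1 factor = 18018 / 720 = 25.025
v = 500 μL / 25.025 = 20.0 μL

20.0 μL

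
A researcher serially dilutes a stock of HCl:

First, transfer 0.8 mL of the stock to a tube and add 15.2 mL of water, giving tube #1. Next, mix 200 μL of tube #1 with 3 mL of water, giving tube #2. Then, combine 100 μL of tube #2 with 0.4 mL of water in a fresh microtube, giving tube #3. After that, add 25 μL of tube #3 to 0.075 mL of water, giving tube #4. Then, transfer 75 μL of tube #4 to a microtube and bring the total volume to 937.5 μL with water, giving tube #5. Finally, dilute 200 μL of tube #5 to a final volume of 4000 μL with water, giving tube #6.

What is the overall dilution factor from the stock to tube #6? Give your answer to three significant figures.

Step 1: 0.8 mL + 15.2 mL = 16 mL total → factor 16/0.8 = 20
Step 2: 200 μL + 3 mL = 3200 μL total → factor 3200/200 = 16
Step 3: 100 μL + 0.4 mL = 500 μL total → factor 500/100 = 5
Step 4: 25 μL + 0.075 mL = 100 μL total → factor 100/25 = 4
Step 5: 75 μL brought to 937.5 μL → factor 937.5/75 = 12.5
Step 6: 200 μL brought to 4000 μL → factor 4000/200 = 20
Overall dilution factor = 20 × 16 × 5 × 4 × 12.5 × 20 = 1.6 × 10^6

1.60 × 10^6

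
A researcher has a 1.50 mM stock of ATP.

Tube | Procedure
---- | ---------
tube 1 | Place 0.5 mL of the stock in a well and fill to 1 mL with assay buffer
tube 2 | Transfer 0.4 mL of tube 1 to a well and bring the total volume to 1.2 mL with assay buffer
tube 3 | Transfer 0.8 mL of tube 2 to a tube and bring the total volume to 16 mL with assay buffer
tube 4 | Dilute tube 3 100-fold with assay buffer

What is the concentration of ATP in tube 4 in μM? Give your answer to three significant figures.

Step 1: 0.5 mL brought to 1 mL → factor 1/0.5 = 2
Step 2: 0.4 mL brought to 1.2 mL → factor 1.2/0.4 = 3
Step 3: 0.8 mL brought to 16 mL → factor 16/0.8 = 20
Step 4: 100-fold → factor 100
Overall dilution factor = 2 × 3 × 20 × 100 = 12000
Final = 1.50 mM / 12000 = 0.0001250 mM = 0.125 μM

0.125 μM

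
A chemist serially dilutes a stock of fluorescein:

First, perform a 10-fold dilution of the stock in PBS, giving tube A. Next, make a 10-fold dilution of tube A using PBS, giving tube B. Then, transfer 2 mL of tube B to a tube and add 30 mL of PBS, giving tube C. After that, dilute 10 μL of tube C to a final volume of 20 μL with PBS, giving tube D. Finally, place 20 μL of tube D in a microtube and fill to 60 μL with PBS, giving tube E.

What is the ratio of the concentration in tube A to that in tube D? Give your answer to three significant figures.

Step 1: 10-fold → factor 10
Step 2: 10-fold → factor 10
Step 3: 2 mL + 30 mL = 32 mL total → factor 32/2 = 16
Step 4: 10 μL brought to 20 μL → factor 20/10 = 2
Dilution factor to tube A = 10; to tube D = 3200
[tube A]/[tube D] = (factor to tube D)/(factor to tube A) = 3200/10 = 320

320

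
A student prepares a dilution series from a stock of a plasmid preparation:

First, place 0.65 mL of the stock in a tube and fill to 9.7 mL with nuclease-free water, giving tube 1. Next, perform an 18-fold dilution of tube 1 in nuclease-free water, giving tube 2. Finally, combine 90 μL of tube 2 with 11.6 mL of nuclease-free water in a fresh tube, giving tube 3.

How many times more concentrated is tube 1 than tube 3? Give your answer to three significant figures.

Step 1: 0.65 mL brought to 9.7 mL → factor 9.7/0.65 = 14.923
Step 2: 18-fold → factor 18
Step 3: 90 μL + 11.6 mL = 11690 μL total → factor 11690/90 = 129.89
Dilution factor to tube 1 = 14.923; to tube 3 = 34890
[tube 1]/[tube 3] = (factor to tube 3)/(factor to tube 1) = 34890/14.923 = 2.34 × 10^3

2.34 × 10^3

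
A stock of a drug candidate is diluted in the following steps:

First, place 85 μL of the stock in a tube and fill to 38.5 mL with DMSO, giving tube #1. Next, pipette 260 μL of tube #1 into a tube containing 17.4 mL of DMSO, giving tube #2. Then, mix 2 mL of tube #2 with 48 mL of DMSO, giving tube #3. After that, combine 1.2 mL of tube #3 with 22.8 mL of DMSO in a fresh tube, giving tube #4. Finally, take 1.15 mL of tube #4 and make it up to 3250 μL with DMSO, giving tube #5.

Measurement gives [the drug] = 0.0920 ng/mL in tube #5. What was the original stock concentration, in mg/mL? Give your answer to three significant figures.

Step 1: 85 μL brought to 38.5 mL → factor 38500/85 = 452.94
Step 2: 260 μL + 17.4 mL = 17660 μL total → factor 17660/260 = 67.923
Step 3: 2 mL + 48 mL = 50 mL total → factor 50/2 = 25
Step 4: 1.2 mL + 22.8 mL = 24 mL total → factor 24/1.2 = 20
Step 5: 1.15 mL brought to 3250 μL → factor 3.25/1.15 = 2.8261
Overall dilution factor = 452.94 × 67.923 × 25 × 20 × 2.8261 = 4.3473 × 10^7
Stock = 0.0920 ng/mL × 4.3473 × 10^7 = 3.999 × 10^6 ng/mL = 4.00 mg/mL

4.00 mg/mL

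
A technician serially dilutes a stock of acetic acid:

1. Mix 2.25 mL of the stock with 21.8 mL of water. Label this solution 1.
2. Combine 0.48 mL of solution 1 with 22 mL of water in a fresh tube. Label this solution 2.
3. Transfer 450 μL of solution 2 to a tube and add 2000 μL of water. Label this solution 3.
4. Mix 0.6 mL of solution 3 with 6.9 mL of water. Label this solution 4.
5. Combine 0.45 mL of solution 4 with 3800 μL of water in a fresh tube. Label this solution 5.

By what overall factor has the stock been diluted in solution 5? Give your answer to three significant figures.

3.22 × 10^5

Step 1: 2.25 mL + 21.8 mL = 24.05 mL total → factor 24.05/2.25 = 10.689
Step 2: 0.48 mL + 22 mL = 22.48 mL total → factor 22.48/0.48 = 46.833
Step 3: 450 μL + 2000 μL = 2450 μL total → factor 2450/450 = 5.4444
Step 4: 0.6 mL + 6.9 mL = 7.5 mL total → factor 7.5/0.6 = 12.5
Step 5: 0.45 mL + 3800 μL = 4.25 mL total → factor 4.25/0.45 = 9.4444
Overall dilution factor = 10.689 × 46.833 × 5.4444 × 12.5 × 9.4444 = 3.2176 × 10^5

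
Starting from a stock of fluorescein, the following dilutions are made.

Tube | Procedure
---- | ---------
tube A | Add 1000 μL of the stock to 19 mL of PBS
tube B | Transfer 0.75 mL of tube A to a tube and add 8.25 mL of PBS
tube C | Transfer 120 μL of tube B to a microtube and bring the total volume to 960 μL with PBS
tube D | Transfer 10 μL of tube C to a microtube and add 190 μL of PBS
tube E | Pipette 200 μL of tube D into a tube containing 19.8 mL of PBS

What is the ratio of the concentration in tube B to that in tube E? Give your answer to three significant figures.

1.60 × 10^4

Step 1: 1000 μL + 19 mL = 20000 μL total → factor 20000/1000 = 20
Step 2: 0.75 mL + 8.25 mL = 9 mL total → factor 9/0.75 = 12
Step 3: 120 μL brought to 960 μL → factor 960/120 = 8
Step 4: 10 μL + 190 μL = 200 μL total → factor 200/10 = 20
Step 5: 200 μL + 19.8 mL = 20000 μL total → factor 20000/200 = 100
Dilution factor to tube B = 240; to tube E = 3.84 × 10^6
[tube B]/[tube E] = (factor to tube E)/(factor to tube B) = 3.84 × 10^6/240 = 1.60 × 10^4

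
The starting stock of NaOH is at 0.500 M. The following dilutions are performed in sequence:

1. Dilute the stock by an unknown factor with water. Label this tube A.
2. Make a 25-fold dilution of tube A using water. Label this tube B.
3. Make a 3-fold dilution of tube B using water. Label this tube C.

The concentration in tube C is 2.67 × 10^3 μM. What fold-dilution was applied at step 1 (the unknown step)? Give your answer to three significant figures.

2.50-fold

Step 1: unknown factor x
Step 2: 25-fold → factor 25
Step 3: 3-fold → factor 3
Product of known-step factors = 75
Overall factor = 0.500 M / (2.67 × 10^3 μM) = 187.27
x = 187.27 / 75 = 2.50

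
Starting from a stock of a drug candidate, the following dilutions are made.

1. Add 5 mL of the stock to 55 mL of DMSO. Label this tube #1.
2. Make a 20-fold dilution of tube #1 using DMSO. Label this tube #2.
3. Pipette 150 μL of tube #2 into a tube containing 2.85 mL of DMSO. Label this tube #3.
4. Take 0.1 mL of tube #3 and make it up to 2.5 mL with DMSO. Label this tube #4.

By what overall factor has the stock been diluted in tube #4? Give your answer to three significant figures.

1.20 × 10^5

Step 1: 5 mL + 55 mL = 60 mL total → factor 60/5 = 12
Step 2: 20-fold → factor 20
Step 3: 150 μL + 2.85 mL = 3000 μL total → factor 3000/150 = 20
Step 4: 0.1 mL brought to 2.5 mL → factor 2.5/0.1 = 25
Overall dilution factor = 12 × 20 × 20 × 25 = 1.2 × 10^5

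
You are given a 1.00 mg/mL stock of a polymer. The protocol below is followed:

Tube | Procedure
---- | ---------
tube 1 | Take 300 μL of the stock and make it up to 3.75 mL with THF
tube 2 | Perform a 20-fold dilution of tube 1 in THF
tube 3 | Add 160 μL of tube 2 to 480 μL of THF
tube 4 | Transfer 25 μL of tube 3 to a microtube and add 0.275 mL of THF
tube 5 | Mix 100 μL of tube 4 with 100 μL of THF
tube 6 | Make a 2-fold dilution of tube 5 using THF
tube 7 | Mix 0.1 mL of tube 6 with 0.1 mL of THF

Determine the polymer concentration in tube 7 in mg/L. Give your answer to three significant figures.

Step 1: 300 μL brought to 3.75 mL → factor 3750/300 = 12.5
Step 2: 20-fold → factor 20
Step 3: 160 μL + 480 μL = 640 μL total → factor 640/160 = 4
Step 4: 25 μL + 0.275 mL = 300 μL total → factor 300/25 = 12
Step 5: 100 μL + 100 μL = 200 μL total → factor 200/100 = 2
Step 6: 2-fold → factor 2
Step 7: 0.1 mL + 0.1 mL = 0.2 mL total → factor 0.2/0.1 = 2
Overall dilution factor = 12.5 × 20 × 4 × 12 × 2 × 2 × 2 = 96000
Final = 1.00 mg/mL / 96000 = 1.042 × 10^-5 mg/mL = 0.0104 mg/L

0.0104 mg/L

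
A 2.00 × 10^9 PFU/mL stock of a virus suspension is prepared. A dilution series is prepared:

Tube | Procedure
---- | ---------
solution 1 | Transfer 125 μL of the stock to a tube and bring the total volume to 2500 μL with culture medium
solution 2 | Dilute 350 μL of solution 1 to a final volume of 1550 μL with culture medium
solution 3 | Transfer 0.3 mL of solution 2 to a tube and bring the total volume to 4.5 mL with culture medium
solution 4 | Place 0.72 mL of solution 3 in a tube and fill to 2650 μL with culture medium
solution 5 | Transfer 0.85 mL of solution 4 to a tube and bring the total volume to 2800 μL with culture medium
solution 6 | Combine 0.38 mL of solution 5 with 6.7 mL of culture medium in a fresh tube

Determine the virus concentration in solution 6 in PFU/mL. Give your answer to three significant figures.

Step 1: 125 μL brought to 2500 μL → factor 2500/125 = 20
Step 2: 350 μL brought to 1550 μL → factor 1550/350 = 4.4286
Step 3: 0.3 mL brought to 4.5 mL → factor 4.5/0.3 = 15
Step 4: 0.72 mL brought to 2650 μL → factor 2.65/0.72 = 3.6806
Step 5: 0.85 mL brought to 2800 μL → factor 2.8/0.85 = 3.2941
Step 6: 0.38 mL + 6.7 mL = 7.08 mL total → factor 7.08/0.38 = 18.632
Overall dilution factor = 20 × 4.4286 × 15 × 3.6806 × 3.2941 × 18.632 = 3.0011 × 10^5
Final = 2.00 × 10^9 PFU/mL / 3.0011 × 10^5 = 6.66 × 10^3 PFU/mL

6.66 × 10^3 PFU/mL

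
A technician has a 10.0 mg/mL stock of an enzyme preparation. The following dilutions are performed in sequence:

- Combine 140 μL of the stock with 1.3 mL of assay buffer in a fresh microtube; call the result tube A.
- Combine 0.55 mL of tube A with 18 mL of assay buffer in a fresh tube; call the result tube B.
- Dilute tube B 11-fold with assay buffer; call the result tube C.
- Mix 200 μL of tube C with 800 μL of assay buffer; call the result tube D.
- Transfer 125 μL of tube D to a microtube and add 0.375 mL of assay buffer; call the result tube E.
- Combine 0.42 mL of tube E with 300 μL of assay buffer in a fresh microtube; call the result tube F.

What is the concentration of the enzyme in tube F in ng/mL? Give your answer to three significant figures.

Step 1: 140 μL + 1.3 mL = 1440 μL total → factor 1440/140 = 10.286
Step 2: 0.55 mL + 18 mL = 18.55 mL total → factor 18.55/0.55 = 33.727
Step 3: 11-fold → factor 11
Step 4: 200 μL + 800 μL = 1000 μL total → factor 1000/200 = 5
Step 5: 125 μL + 0.375 mL = 500 μL total → factor 500/125 = 4
Step 6: 0.42 mL + 300 μL = 0.72 mL total → factor 0.72/0.42 = 1.7143
Overall dilution factor = 10.286 × 33.727 × 11 × 5 × 4 × 1.7143 = 1.3083 × 10^5
Final = 10.0 mg/mL / 1.3083 × 10^5 = 7.643 × 10^-5 mg/mL = 76.4 ng/mL

76.4 ng/mL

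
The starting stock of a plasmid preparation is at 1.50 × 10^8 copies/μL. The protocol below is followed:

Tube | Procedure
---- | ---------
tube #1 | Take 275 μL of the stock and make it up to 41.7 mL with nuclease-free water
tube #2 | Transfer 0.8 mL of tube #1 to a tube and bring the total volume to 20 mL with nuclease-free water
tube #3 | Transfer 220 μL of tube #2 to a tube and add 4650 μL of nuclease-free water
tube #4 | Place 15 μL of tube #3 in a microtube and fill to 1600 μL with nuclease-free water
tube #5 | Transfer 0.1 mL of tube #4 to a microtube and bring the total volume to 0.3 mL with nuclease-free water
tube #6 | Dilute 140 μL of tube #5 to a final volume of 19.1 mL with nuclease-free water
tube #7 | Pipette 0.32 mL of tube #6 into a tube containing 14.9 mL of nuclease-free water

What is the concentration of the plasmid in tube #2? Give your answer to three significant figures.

3.96 × 10^4 copies/μL

Step 1: 275 μL brought to 41.7 mL → factor 41700/275 = 151.64
Step 2: 0.8 mL brought to 20 mL → factor 20/0.8 = 25
Dilution factor through tube #2 = 151.64 × 25 = 3790.9
[tube #2] = 1.50 × 10^8 copies/μL / 3790.9 = 3.96 × 10^4 copies/μL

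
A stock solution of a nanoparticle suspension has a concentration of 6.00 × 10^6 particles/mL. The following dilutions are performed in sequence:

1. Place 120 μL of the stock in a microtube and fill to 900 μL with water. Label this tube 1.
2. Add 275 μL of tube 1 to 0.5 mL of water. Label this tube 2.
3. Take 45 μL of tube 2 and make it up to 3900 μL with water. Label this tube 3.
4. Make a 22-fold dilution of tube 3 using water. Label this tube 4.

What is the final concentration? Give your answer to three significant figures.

Step 1: 120 μL brought to 900 μL → factor 900/120 = 7.5
Step 2: 275 μL + 0.5 mL = 775 μL total → factor 775/275 = 2.8182
Step 3: 45 μL brought to 3900 μL → factor 3900/45 = 86.667
Step 4: 22-fold → factor 22
Overall dilution factor = 7.5 × 2.8182 × 86.667 × 22 = 40300
Final = 6.00 × 10^6 particles/mL / 40300 = 149 particles/mL

149 particles/mL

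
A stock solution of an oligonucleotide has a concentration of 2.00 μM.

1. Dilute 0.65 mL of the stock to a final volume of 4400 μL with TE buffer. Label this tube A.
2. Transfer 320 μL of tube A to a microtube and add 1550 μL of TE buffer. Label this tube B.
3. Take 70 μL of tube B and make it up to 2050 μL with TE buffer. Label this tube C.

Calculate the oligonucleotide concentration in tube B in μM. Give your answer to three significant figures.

0.0506 μM

Step 1: 0.65 mL brought to 4400 μL → factor 4.4/0.65 = 6.7692
Step 2: 320 μL + 1550 μL = 1870 μL total → factor 1870/320 = 5.8438
Dilution factor through tube B = 6.7692 × 5.8438 = 39.558
[tube B] = 2.00 μM / 39.558 = 0.0506 μM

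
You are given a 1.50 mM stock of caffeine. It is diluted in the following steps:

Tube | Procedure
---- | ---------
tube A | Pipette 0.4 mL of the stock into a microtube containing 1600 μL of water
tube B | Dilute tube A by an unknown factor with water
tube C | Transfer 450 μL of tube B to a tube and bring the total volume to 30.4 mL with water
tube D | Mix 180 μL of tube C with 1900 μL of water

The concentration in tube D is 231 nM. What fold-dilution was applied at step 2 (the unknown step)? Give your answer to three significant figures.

Step 1: 0.4 mL + 1600 μL = 2 mL total → factor 2/0.4 = 5
Step 2: unknown factor x
Step 3: 450 μL brought to 30.4 mL → factor 30400/450 = 67.556
Step 4: 180 μL + 1900 μL = 2080 μL total → factor 2080/180 = 11.556
Product of known-step factors = 3903.2
Overall factor = 1.50 mM / (231 nM) = 6493.5
x = 6493.5 / 3903.2 = 1.66

1.66-fold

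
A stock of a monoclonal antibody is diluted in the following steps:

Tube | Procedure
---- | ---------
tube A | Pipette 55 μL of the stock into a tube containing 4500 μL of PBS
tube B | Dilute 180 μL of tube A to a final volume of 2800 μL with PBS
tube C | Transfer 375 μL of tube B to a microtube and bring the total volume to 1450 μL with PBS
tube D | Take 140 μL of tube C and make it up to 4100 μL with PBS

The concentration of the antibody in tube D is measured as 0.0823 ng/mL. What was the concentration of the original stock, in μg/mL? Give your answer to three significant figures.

12.0 μg/mL

Step 1: 55 μL + 4500 μL = 4555 μL total → factor 4555/55 = 82.818
Step 2: 180 μL brought to 2800 μL → factor 2800/180 = 15.556
Step 3: 375 μL brought to 1450 μL → factor 1450/375 = 3.8667
Step 4: 140 μL brought to 4100 μL → factor 4100/140 = 29.286
Overall dilution factor = 82.818 × 15.556 × 3.8667 × 29.286 = 1.4588 × 10^5
Stock = 0.0823 ng/mL × 1.4588 × 10^5 = 1.201 × 10^4 ng/mL = 12.0 μg/mL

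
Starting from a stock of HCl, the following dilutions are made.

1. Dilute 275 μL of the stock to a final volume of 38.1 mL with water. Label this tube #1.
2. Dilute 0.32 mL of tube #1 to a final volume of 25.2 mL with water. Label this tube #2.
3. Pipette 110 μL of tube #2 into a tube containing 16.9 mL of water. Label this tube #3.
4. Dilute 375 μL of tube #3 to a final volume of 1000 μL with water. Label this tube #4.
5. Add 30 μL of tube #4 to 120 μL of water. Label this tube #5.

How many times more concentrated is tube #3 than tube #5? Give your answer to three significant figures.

Step 1: 275 μL brought to 38.1 mL → factor 38100/275 = 138.55
Step 2: 0.32 mL brought to 25.2 mL → factor 25.2/0.32 = 78.75
Step 3: 110 μL + 16.9 mL = 17010 μL total → factor 17010/110 = 154.64
Step 4: 375 μL brought to 1000 μL → factor 1000/375 = 2.6667
Step 5: 30 μL + 120 μL = 150 μL total → factor 150/30 = 5
Dilution factor to tube #3 = 1.6872 × 10^6; to tube #5 = 2.2495 × 10^7
[tube #3]/[tube #5] = (factor to tube #5)/(factor to tube #3) = 2.2495 × 10^7/1.6872 × 10^6 = 13.3

13.3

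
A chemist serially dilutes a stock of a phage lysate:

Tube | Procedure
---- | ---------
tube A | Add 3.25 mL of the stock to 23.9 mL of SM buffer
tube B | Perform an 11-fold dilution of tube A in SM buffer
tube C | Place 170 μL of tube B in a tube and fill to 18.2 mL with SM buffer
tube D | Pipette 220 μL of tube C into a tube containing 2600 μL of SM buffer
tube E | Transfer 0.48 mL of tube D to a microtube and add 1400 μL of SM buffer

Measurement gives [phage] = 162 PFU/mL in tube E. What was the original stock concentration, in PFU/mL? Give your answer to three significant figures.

Step 1: 3.25 mL + 23.9 mL = 27.15 mL total → factor 27.15/3.25 = 8.3538
Step 2: 11-fold → factor 11
Step 3: 170 μL brought to 18.2 mL → factor 18200/170 = 107.06
Step 4: 220 μL + 2600 μL = 2820 μL total → factor 2820/220 = 12.818
Step 5: 0.48 mL + 1400 μL = 1.88 mL total → factor 1.88/0.48 = 3.9167
Overall dilution factor = 8.3538 × 11 × 107.06 × 12.818 × 3.9167 = 4.9391 × 10^5
Stock = 162 PFU/mL × 4.9391 × 10^5 = 8.00 × 10^7 PFU/mL

8.00 × 10^7 PFU/mL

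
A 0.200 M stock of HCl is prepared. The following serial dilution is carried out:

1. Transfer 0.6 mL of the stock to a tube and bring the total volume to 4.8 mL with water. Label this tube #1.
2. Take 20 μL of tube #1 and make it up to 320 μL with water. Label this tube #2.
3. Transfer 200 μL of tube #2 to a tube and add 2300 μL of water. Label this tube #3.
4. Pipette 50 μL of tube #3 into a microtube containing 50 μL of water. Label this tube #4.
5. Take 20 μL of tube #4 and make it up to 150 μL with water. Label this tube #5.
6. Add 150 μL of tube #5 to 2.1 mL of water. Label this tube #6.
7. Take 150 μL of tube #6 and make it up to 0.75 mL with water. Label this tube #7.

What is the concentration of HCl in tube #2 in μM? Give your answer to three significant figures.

Step 1: 0.6 mL brought to 4.8 mL → factor 4.8/0.6 = 8
Step 2: 20 μL brought to 320 μL → factor 320/20 = 16
Dilution factor through tube #2 = 8 × 16 = 128
[tube #2] = 0.200 M / 128 = 0.001563 M = 1.56 × 10^3 μM

1.56 × 10^3 μM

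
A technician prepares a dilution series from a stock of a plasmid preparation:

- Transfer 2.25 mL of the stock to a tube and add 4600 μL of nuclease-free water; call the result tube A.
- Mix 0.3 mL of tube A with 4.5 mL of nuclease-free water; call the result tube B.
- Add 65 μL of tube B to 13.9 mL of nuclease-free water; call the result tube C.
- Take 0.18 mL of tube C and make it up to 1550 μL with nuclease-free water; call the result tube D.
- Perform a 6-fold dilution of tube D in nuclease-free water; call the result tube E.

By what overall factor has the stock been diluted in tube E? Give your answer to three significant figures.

Step 1: 2.25 mL + 4600 μL = 6.85 mL total → factor 6.85/2.25 = 3.0444
Step 2: 0.3 mL + 4.5 mL = 4.8 mL total → factor 4.8/0.3 = 16
Step 3: 65 μL + 13.9 mL = 13965 μL total → factor 13965/65 = 214.85
Step 4: 0.18 mL brought to 1550 μL → factor 1.55/0.18 = 8.6111
Step 5: 6-fold → factor 6
Overall dilution factor = 3.0444 × 16 × 214.85 × 8.6111 × 6 = 5.4071 × 10^5

5.41 × 10^5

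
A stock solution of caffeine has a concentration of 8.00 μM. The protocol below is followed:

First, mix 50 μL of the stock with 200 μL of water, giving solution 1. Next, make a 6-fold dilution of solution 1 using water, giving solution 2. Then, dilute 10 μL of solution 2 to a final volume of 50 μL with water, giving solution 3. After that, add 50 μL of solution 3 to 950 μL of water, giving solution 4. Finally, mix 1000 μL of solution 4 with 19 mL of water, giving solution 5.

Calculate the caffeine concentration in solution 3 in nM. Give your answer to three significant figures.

Step 1: 50 μL + 200 μL = 250 μL total → factor 250/50 = 5
Step 2: 6-fold → factor 6
Step 3: 10 μL brought to 50 μL → factor 50/10 = 5
Dilution factor through solution 3 = 5 × 6 × 5 = 150
[solution 3] = 8.00 μM / 150 = 0.05333 μM = 53.3 nM

53.3 nM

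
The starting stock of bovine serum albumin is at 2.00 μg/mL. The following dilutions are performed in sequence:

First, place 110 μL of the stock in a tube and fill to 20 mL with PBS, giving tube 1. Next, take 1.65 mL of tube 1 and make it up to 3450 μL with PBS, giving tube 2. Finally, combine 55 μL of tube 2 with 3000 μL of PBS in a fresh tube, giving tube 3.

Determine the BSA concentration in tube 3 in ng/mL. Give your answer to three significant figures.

Step 1: 110 μL brought to 20 mL → factor 20000/110 = 181.82
Step 2: 1.65 mL brought to 3450 μL → factor 3.45/1.65 = 2.0909
Step 3: 55 μL + 3000 μL = 3055 μL total → factor 3055/55 = 55.545
Overall dilution factor = 181.82 × 2.0909 × 55.545 = 21116
Final = 2.00 μg/mL / 21116 = 9.471 × 10^-5 μg/mL = 0.0947 ng/mL

0.0947 ng/mL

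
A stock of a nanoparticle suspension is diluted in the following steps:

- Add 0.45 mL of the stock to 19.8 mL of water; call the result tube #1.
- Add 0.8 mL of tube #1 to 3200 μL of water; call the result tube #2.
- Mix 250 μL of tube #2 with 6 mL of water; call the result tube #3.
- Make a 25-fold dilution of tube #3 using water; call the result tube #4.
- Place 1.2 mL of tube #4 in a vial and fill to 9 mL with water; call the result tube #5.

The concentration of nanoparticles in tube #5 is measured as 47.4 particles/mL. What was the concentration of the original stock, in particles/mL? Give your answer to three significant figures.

Step 1: 0.45 mL + 19.8 mL = 20.25 mL total → factor 20.25/0.45 = 45
Step 2: 0.8 mL + 3200 μL = 4 mL total → factor 4/0.8 = 5
Step 3: 250 μL + 6 mL = 6250 μL total → factor 6250/250 = 25
Step 4: 25-fold → factor 25
Step 5: 1.2 mL brought to 9 mL → factor 9/1.2 = 7.5
Overall dilution factor = 45 × 5 × 25 × 25 × 7.5 = 1.0547 × 10^6
Stock = 47.4 particles/mL × 1.0547 × 10^6 = 5.00 × 10^7 particles/mL

5.00 × 10^7 particles/mL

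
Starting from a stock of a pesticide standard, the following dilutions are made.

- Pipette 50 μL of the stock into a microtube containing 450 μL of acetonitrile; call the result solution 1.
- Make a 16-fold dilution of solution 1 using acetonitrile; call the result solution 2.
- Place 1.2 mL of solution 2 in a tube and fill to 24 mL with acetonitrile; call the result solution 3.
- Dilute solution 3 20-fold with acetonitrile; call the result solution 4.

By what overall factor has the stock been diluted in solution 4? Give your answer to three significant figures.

Step 1: 50 μL + 450 μL = 500 μL total → factor 500/50 = 10
Step 2: 16-fold → factor 16
Step 3: 1.2 mL brought to 24 mL → factor 24/1.2 = 20
Step 4: 20-fold → factor 20
Overall dilution factor = 10 × 16 × 20 × 20 = 64000

6.40 × 10^4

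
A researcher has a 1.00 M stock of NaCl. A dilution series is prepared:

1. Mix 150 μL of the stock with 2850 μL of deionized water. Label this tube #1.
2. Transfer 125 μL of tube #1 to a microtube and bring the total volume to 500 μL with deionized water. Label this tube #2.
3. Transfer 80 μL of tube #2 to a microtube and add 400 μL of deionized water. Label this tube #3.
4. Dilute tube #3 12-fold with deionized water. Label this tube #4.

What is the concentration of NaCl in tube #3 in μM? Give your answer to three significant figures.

2.08 × 10^3 μM

Step 1: 150 μL + 2850 μL = 3000 μL total → factor 3000/150 = 20
Step 2: 125 μL brought to 500 μL → factor 500/125 = 4
Step 3: 80 μL + 400 μL = 480 μL total → factor 480/80 = 6
Dilution factor through tube #3 = 20 × 4 × 6 = 480
[tube #3] = 1.00 M / 480 = 0.002083 M = 2.08 × 10^3 μM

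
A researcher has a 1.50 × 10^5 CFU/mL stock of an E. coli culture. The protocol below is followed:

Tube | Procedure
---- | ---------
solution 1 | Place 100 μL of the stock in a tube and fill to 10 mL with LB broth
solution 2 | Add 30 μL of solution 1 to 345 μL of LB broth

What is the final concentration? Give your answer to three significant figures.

Step 1: 100 μL brought to 10 mL → factor 10000/100 = 100
Step 2: 30 μL + 345 μL = 375 μL total → factor 375/30 = 12.5
Overall dilution factor = 100 × 12.5 = 1250
Final = 1.50 × 10^5 CFU/mL / 1250 = 120 CFU/mL

120 CFU/mL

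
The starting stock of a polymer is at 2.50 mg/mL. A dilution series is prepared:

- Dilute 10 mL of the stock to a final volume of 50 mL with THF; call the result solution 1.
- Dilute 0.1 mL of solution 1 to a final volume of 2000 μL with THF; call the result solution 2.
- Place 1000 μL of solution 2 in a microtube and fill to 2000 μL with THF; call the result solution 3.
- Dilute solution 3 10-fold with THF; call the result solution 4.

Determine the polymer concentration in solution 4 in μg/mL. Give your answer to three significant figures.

Step 1: 10 mL brought to 50 mL → factor 50/10 = 5
Step 2: 0.1 mL brought to 2000 μL → factor 2/0.1 = 20
Step 3: 1000 μL brought to 2000 μL → factor 2000/1000 = 2
Step 4: 10-fold → factor 10
Overall dilution factor = 5 × 20 × 2 × 10 = 2000
Final = 2.50 mg/mL / 2000 = 0.001250 mg/mL = 1.25 μg/mL

1.25 μg/mL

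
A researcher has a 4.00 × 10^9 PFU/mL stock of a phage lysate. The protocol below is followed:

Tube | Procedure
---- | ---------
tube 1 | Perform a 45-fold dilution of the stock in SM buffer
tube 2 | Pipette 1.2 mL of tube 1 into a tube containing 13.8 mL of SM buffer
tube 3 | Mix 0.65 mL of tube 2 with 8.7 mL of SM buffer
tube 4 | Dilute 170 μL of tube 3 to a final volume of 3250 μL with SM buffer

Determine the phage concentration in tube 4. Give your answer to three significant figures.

Step 1: 45-fold → factor 45
Step 2: 1.2 mL + 13.8 mL = 15 mL total → factor 15/1.2 = 12.5
Step 3: 0.65 mL + 8.7 mL = 9.35 mL total → factor 9.35/0.65 = 14.385
Step 4: 170 μL brought to 3250 μL → factor 3250/170 = 19.118
Overall dilution factor = 45 × 12.5 × 14.385 × 19.118 = 1.5469 × 10^5
Final = 4.00 × 10^9 PFU/mL / 1.5469 × 10^5 = 2.59 × 10^4 PFU/mL

2.59 × 10^4 PFU/mL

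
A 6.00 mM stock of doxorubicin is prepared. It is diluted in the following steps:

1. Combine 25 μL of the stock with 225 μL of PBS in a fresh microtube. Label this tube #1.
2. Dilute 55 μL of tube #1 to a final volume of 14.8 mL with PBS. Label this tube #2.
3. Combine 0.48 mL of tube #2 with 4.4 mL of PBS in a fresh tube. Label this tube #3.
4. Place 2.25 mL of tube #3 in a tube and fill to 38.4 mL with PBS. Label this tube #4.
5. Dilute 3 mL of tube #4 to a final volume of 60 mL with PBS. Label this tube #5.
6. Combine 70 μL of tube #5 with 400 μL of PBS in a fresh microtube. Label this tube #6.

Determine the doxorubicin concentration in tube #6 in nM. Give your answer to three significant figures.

0.0957 nM

Step 1: 25 μL + 225 μL = 250 μL total → factor 250/25 = 10
Step 2: 55 μL brought to 14.8 mL → factor 14800/55 = 269.09
Step 3: 0.48 mL + 4.4 mL = 4.88 mL total → factor 4.88/0.48 = 10.167
Step 4: 2.25 mL brought to 38.4 mL → factor 38.4/2.25 = 17.067
Step 5: 3 mL brought to 60 mL → factor 60/3 = 20
Step 6: 70 μL + 400 μL = 470 μL total → factor 470/70 = 6.7143
Overall dilution factor = 10 × 269.09 × 10.167 × 17.067 × 20 × 6.7143 = 6.2698 × 10^7
Final = 6.00 mM / 6.2698 × 10^7 = 9.570 × 10^-8 mM = 0.0957 nM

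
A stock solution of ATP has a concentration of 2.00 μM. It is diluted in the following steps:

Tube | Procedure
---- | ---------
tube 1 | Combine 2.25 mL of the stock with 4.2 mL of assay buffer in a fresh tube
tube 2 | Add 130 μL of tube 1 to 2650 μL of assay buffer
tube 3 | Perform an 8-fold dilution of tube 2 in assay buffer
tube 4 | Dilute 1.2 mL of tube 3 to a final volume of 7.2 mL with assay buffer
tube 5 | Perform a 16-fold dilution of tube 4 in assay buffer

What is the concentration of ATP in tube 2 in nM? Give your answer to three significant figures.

32.6 nM

Step 1: 2.25 mL + 4.2 mL = 6.45 mL total → factor 6.45/2.25 = 2.8667
Step 2: 130 μL + 2650 μL = 2780 μL total → factor 2780/130 = 21.385
Dilution factor through tube 2 = 2.8667 × 21.385 = 61.303
[tube 2] = 2.00 μM / 61.303 = 0.03263 μM = 32.6 nM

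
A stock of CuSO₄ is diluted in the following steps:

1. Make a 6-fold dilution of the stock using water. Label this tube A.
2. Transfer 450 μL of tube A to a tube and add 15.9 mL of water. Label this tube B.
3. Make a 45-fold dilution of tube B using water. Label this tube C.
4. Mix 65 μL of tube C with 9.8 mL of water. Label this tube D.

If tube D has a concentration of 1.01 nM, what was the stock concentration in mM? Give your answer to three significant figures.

1.50 mM

Step 1: 6-fold → factor 6
Step 2: 450 μL + 15.9 mL = 16350 μL total → factor 16350/450 = 36.333
Step 3: 45-fold → factor 45
Step 4: 65 μL + 9.8 mL = 9865 μL total → factor 9865/65 = 151.77
Overall dilution factor = 6 × 36.333 × 45 × 151.77 = 1.4889 × 10^6
Stock = 1.01 nM × 1.4889 × 10^6 = 1.504 × 10^6 nM = 1.50 mM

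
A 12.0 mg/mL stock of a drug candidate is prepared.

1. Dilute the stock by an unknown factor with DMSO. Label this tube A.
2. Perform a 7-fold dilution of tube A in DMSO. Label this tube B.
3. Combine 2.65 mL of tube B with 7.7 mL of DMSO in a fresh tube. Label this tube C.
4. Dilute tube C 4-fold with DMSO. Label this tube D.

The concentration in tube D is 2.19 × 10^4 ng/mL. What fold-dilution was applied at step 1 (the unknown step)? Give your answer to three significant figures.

5.01-fold

Step 1: unknown factor x
Step 2: 7-fold → factor 7
Step 3: 2.65 mL + 7.7 mL = 10.35 mL total → factor 10.35/2.65 = 3.9057
Step 4: 4-fold → factor 4
Product of known-step factors = 109.36
Overall factor = 12.0 mg/mL / (2.19 × 10^4 ng/mL) = 547.95
x = 547.95 / 109.36 = 5.01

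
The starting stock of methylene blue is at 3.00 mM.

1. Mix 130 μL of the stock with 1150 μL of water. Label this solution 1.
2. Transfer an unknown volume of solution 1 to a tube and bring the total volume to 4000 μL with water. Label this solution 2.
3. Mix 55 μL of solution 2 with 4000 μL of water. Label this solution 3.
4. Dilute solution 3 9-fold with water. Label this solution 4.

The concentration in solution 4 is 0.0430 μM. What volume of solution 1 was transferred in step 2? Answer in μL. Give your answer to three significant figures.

Step 1: 130 μL + 1150 μL = 1280 μL total → factor 1280/130 = 9.8462
Step 2: v brought to 4000 μL → factor = 4000 μL/v
Step 3: 55 μL + 4000 μL = 4055 μL total → factor 4055/55 = 73.727
Step 4: 9-fold → factor 9
Product of known-step factors = 6533.4
Overall factor = 3.00 mM / (0.0430 μM) = 69767
Step-2 factor = 69767 / 6533.4 = 10.679
v = 4000 μL / 10.679 = 375 μL

375 μL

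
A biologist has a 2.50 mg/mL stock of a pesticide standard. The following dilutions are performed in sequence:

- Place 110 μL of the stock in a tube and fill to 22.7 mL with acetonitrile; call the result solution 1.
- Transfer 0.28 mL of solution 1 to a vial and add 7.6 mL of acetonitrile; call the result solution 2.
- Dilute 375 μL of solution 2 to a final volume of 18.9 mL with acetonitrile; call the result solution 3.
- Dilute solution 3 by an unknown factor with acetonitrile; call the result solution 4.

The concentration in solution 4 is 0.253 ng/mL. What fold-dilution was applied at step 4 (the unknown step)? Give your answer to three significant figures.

33.8-fold

Step 1: 110 μL brought to 22.7 mL → factor 22700/110 = 206.36
Step 2: 0.28 mL + 7.6 mL = 7.88 mL total → factor 7.88/0.28 = 28.143
Step 3: 375 μL brought to 18.9 mL → factor 18900/375 = 50.4
Step 4: unknown factor x
Product of known-step factors = 2.9271 × 10^5
Overall factor = 2.50 mg/mL / (0.253 ng/mL) = 9.8814 × 10^6
x = 9.8814 × 10^6 / 2.9271 × 10^5 = 33.8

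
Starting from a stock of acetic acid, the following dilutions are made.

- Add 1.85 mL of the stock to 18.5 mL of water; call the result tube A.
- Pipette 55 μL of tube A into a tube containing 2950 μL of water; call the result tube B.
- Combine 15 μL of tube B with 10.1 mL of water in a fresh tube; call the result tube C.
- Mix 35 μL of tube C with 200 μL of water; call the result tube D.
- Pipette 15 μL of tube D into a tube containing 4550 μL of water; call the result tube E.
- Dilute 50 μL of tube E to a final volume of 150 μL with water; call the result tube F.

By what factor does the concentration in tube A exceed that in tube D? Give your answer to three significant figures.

Step 1: 1.85 mL + 18.5 mL = 20.35 mL total → factor 20.35/1.85 = 11
Step 2: 55 μL + 2950 μL = 3005 μL total → factor 3005/55 = 54.636
Step 3: 15 μL + 10.1 mL = 10115 μL total → factor 10115/15 = 674.33
Step 4: 35 μL + 200 μL = 235 μL total → factor 235/35 = 6.7143
Dilution factor to tube A = 11; to tube D = 2.7211 × 10^6
[tube A]/[tube D] = (factor to tube D)/(factor to tube A) = 2.7211 × 10^6/11 = 2.47 × 10^5

2.47 × 10^5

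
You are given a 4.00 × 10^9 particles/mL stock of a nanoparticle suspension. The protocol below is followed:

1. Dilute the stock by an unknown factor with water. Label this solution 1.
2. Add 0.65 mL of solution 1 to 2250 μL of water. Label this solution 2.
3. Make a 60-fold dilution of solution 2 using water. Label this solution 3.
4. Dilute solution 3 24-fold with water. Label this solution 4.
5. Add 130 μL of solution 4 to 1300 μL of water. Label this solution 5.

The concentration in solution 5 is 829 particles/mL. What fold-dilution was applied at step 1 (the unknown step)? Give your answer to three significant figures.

Step 1: unknown factor x
Step 2: 0.65 mL + 2250 μL = 2.9 mL total → factor 2.9/0.65 = 4.4615
Step 3: 60-fold → factor 60
Step 4: 24-fold → factor 24
Step 5: 130 μL + 1300 μL = 1430 μL total → factor 1430/130 = 11
Product of known-step factors = 70671
Overall factor = 4.00 × 10^9 particles/mL / (829 particles/mL) = 4.8251 × 10^6
x = 4.8251 × 10^6 / 70671 = 68.3

68.3-fold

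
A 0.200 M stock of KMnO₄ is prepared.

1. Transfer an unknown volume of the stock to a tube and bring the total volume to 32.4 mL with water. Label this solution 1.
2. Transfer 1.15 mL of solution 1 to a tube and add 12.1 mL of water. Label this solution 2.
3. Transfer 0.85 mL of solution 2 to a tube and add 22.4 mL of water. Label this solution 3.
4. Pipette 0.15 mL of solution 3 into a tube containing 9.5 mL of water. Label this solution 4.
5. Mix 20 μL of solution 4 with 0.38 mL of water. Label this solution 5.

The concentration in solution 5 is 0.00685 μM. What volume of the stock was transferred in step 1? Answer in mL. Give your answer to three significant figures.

Step 1: v brought to 32.4 mL → factor = 32.4 mL/v
Step 2: 1.15 mL + 12.1 mL = 13.25 mL total → factor 13.25/1.15 = 11.522
Step 3: 0.85 mL + 22.4 mL = 23.25 mL total → factor 23.25/0.85 = 27.353
Step 4: 0.15 mL + 9.5 mL = 9.65 mL total → factor 9.65/0.15 = 64.333
Step 5: 20 μL + 0.38 mL = 400 μL total → factor 400/20 = 20
Product of known-step factors = 4.055 × 10^5
Overall factor = 0.200 M / (0.00685 μM) = 2.9197 × 10^7
Step-1 factor = 2.9197 × 10^7 / 4.055 × 10^5 = 72.003
v = 32.4 mL / 72.003 = 0.450 mL

0.450 mL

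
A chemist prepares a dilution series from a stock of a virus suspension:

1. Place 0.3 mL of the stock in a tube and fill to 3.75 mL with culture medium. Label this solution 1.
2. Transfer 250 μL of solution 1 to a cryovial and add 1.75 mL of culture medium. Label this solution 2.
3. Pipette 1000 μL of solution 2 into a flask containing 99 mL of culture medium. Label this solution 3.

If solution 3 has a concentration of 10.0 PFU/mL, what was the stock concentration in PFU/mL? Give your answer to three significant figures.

1.00 × 10^5 PFU/mL

Step 1: 0.3 mL brought to 3.75 mL → factor 3.75/0.3 = 12.5
Step 2: 250 μL + 1.75 mL = 2000 μL total → factor 2000/250 = 8
Step 3: 1000 μL + 99 mL = 1 × 10^5 μL total → factor 1 × 10^5/1000 = 100
Overall dilution factor = 12.5 × 8 × 100 = 10000
Stock = 10.0 PFU/mL × 10000 = 1.00 × 10^5 PFU/mL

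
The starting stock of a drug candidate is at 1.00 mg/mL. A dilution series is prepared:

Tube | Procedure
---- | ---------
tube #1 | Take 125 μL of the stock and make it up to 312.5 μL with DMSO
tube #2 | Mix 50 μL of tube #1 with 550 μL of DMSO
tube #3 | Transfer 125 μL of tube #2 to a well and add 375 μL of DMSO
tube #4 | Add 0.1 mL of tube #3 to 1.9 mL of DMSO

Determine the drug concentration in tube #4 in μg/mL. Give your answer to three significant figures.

Step 1: 125 μL brought to 312.5 μL → factor 312.5/125 = 2.5
Step 2: 50 μL + 550 μL = 600 μL total → factor 600/50 = 12
Step 3: 125 μL + 375 μL = 500 μL total → factor 500/125 = 4
Step 4: 0.1 mL + 1.9 mL = 2 mL total → factor 2/0.1 = 20
Overall dilution factor = 2.5 × 12 × 4 × 20 = 2400
Final = 1.00 mg/mL / 2400 = 0.0004167 mg/mL = 0.417 μg/mL

0.417 μg/mL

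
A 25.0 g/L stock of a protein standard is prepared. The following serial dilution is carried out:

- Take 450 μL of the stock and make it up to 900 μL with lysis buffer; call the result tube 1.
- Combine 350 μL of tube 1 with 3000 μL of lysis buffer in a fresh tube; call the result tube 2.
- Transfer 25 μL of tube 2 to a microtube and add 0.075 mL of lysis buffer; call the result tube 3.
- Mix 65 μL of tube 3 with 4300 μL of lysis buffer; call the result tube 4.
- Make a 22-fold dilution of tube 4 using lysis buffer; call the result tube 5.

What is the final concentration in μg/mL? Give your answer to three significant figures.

0.221 μg/mL

Step 1: 450 μL brought to 900 μL → factor 900/450 = 2
Step 2: 350 μL + 3000 μL = 3350 μL total → factor 3350/350 = 9.5714
Step 3: 25 μL + 0.075 mL = 100 μL total → factor 100/25 = 4
Step 4: 65 μL + 4300 μL = 4365 μL total → factor 4365/65 = 67.154
Step 5: 22-fold → factor 22
Overall dilution factor = 2 × 9.5714 × 4 × 67.154 × 22 = 1.1313 × 10^5
Final = 25.0 g/L / 1.1313 × 10^5 = 0.0002210 g/L = 0.221 μg/mL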